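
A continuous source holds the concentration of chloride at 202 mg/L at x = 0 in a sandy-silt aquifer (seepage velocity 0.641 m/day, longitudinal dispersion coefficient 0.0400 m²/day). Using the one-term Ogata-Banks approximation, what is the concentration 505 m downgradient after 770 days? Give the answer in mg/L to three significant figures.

14.7 mg/L

For a continuous step input, C/C₀ ≈ ½·erfc((x−vt)/(2√(Dt))).
vt = 0.641 × 770 = 493.57 m and 2√(Dt) = 2√(0.0400 × 770) = 11.10 m.
Argument (x−vt)/(2√(Dt)) = (505 − 493.57)/11.10 = 1.030; ½·erfc(1.030) = 0.07261.
C = 202 × 0.07261 = 14.7 mg/L.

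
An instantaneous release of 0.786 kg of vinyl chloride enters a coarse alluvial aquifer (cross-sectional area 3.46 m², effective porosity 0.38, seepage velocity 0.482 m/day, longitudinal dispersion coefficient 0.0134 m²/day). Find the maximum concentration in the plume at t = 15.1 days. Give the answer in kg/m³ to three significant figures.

0.375 kg/m³

The peak of an instantaneous 1D plume sits at x = vt; there the Gaussian factor is 1 and C_max = M/(n_e·A·√(4πDt)), where n_e·A is the pore area the mass is dissolved in.
√(4πDt) = √(4π × 0.0134 × 15.1) = 1.595 m, so C_max = 0.786/(0.38 × 3.46 × 1.595) = 0.375 kg/m³.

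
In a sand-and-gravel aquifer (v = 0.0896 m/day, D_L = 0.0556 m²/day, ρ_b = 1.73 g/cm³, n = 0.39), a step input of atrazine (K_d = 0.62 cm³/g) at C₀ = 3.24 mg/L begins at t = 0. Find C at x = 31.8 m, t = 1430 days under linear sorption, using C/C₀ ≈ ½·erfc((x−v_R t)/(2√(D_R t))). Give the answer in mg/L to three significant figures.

2.08 mg/L

Retardation factor R = 1 + ρ_b·K_d/n = 1 + 1.73 × 0.62/0.39 = 3.750.
Sorption retards both mechanisms: v_R = v/R = 0.02389 m/day, D_R = D/R = 0.01483 m²/day.
v_R·t = 0.02389 × 1430 = 34.1627 m; 2√(D_R t) = 9.210 m; argument = (31.8 − 34.1627)/9.210 = -0.2565.
C = C₀ × ½·erfc(-0.2565) = 3.24 × 0.6416 = 2.08 mg/L.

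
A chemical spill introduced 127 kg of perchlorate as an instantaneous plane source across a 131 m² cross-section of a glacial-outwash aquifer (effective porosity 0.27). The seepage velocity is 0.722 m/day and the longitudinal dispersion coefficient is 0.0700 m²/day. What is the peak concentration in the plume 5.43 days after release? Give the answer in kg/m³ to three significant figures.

The peak of an instantaneous 1D plume sits at x = vt; there the Gaussian factor is 1 and C_max = M/(n_e·A·√(4πDt)), where n_e·A is the pore area the mass is dissolved in.
√(4πDt) = √(4π × 0.0700 × 5.43) = 2.186 m, so C_max = 127/(0.27 × 131 × 2.186) = 1.64 kg/m³.

1.64 kg/m³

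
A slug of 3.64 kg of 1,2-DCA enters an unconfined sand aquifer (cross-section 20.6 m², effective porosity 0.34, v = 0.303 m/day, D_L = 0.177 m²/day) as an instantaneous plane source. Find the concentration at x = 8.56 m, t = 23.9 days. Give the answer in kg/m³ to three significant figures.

For an instantaneous plane source, C(x,t) = M/(n_e·A·√(4πDt)) · exp(−(x−vt)²/(4Dt)), with n_e·A the pore (flow) area.
Plume center vt = 0.303 × 23.9 = 7.2417 m, so the well at 8.56 m is 1.3183 m downgradient of the peak.
√(4πDt) = 7.291 m, giving peak height M/(n_e·A·√(4πDt)) = 3.64/(0.34 × 20.6 × 7.291) = 0.07128 kg/m³.
(x−vt)²/(4Dt) = (1.3183)²/(4 × 0.177 × 23.9) = 0.1027; exp(−0.1027) = 0.9024.
C = 0.07128 × 0.9024 = 0.0643 kg/m³.

0.0643 kg/m³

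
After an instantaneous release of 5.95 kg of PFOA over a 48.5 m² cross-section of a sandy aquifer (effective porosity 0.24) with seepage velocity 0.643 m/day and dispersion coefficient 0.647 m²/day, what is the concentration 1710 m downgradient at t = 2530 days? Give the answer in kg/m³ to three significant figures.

For an instantaneous plane source, C(x,t) = M/(n_e·A·√(4πDt)) · exp(−(x−vt)²/(4Dt)), with n_e·A the pore (flow) area.
Plume center vt = 0.643 × 2530 = 1626.79 m, so the well at 1710 m is 83.21 m downgradient of the peak.
√(4πDt) = 143.4 m, giving peak height M/(n_e·A·√(4πDt)) = 5.95/(0.24 × 48.5 × 143.4) = 0.003565 kg/m³.
(x−vt)²/(4Dt) = (83.21)²/(4 × 0.647 × 2530) = 1.057; exp(−1.057) = 0.3475.
C = 0.003565 × 0.3475 = 0.00124 kg/m³.

0.00124 kg/m³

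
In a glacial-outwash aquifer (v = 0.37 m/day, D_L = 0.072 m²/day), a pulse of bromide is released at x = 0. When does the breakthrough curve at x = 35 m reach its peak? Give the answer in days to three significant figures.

For the 1D instantaneous-source solution, setting ∂C/∂t = 0 at fixed x gives v²t² + 2Dt − x² = 0, so t = (√(D² + v²x²) − D)/v².
√(D² + v²x²) = √(0.072² + 0.37² × 35²) = 12.95; v² = 0.1369.
t = (12.95 − 0.072)/0.1369 = 94.1 days (vs. the pure-advection estimate x/v = 94.6 d).

94.1 days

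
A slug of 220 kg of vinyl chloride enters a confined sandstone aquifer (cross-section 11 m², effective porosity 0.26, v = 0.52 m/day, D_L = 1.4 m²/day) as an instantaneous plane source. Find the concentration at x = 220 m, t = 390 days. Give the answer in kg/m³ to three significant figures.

For an instantaneous plane source, C(x,t) = M/(n_e·A·√(4πDt)) · exp(−(x−vt)²/(4Dt)), with n_e·A the pore (flow) area.
Plume center vt = 0.52 × 390 = 202.8 m, so the well at 220 m is 17.2 m downgradient of the peak.
√(4πDt) = 82.83 m, giving peak height M/(n_e·A·√(4πDt)) = 220/(0.26 × 11 × 82.83) = 0.9287 kg/m³.
(x−vt)²/(4Dt) = (17.2)²/(4 × 1.4 × 390) = 0.1355; exp(−0.1355) = 0.8733.
C = 0.9287 × 0.8733 = 0.811 kg/m³.

0.811 kg/m³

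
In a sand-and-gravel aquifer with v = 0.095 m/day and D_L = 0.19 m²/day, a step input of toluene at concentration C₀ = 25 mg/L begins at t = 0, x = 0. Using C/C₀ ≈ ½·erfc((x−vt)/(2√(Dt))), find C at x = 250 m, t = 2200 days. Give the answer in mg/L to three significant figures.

For a continuous step input, C/C₀ ≈ ½·erfc((x−vt)/(2√(Dt))).
vt = 0.095 × 2200 = 209 m and 2√(Dt) = 2√(0.19 × 2200) = 40.89 m.
Argument (x−vt)/(2√(Dt)) = (250 − 209)/40.89 = 1.003; ½·erfc(1.003) = 0.07803.
C = 25 × 0.07803 = 1.95 mg/L.

1.95 mg/L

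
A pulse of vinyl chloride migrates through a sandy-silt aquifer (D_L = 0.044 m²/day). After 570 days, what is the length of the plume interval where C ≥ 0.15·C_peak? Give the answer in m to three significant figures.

27.6 m

The plume is Gaussian with σ = √(2Dt) = √(2 × 0.044 × 570) = 7.082 m.
C/C_peak = exp(−Δx²/(2σ²)) = 0.15 ⇒ Δx = σ·√(−2 ln 0.15) = 7.082 × 1.948 = 13.80 m.
Width = 2Δx = 27.6 m.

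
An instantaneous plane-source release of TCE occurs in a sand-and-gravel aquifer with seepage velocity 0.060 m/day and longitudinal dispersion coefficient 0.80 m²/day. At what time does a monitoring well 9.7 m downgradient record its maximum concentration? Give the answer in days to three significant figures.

For the 1D instantaneous-source solution, setting ∂C/∂t = 0 at fixed x gives v²t² + 2Dt − x² = 0, so t = (√(D² + v²x²) − D)/v².
√(D² + v²x²) = √(0.80² + 0.060² × 9.7²) = 0.9893; v² = 0.0036.
t = (0.9893 − 0.80)/0.0036 = 52.6 days (vs. the pure-advection estimate x/v = 162 d).

52.6 days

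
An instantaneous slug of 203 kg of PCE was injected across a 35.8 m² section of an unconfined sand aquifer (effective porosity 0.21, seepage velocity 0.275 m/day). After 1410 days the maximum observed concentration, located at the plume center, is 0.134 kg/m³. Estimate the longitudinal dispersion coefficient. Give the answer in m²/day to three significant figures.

2.29 m²/day

At the plume center C_max = M/(n_e·A·√(4πDt)), so D = M²/(4πt·(n_e·A·C_max)²).
n_e·A·C_max = 0.21 × 35.8 × 0.134 = 1.007 kg/m.
D = 203²/(4π × 1410 × 1.007²) = 2.29 m²/day.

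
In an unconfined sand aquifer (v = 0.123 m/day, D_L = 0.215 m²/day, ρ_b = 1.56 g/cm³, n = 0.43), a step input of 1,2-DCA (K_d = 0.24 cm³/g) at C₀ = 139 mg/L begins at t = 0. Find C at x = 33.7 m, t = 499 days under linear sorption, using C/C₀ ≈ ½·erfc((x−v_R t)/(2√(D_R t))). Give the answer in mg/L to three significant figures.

64.9 mg/L

Retardation factor R = 1 + ρ_b·K_d/n = 1 + 1.56 × 0.24/0.43 = 1.871.
Sorption retards both mechanisms: v_R = v/R = 0.06574 m/day, D_R = D/R = 0.1149 m²/day.
v_R·t = 0.06574 × 499 = 32.80426 m; 2√(D_R t) = 15.14 m; argument = (33.7 − 32.80426)/15.14 = 0.05916.
C = C₀ × ½·erfc(0.05916) = 139 × 0.4667 = 64.9 mg/L.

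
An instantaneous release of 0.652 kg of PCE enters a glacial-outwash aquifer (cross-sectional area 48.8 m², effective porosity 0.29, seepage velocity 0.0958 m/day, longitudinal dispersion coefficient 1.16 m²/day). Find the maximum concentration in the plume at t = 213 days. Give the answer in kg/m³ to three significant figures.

0.000827 kg/m³

The peak of an instantaneous 1D plume sits at x = vt; there the Gaussian factor is 1 and C_max = M/(n_e·A·√(4πDt)), where n_e·A is the pore area the mass is dissolved in.
√(4πDt) = √(4π × 1.16 × 213) = 55.72 m, so C_max = 0.652/(0.29 × 48.8 × 55.72) = 0.000827 kg/m³.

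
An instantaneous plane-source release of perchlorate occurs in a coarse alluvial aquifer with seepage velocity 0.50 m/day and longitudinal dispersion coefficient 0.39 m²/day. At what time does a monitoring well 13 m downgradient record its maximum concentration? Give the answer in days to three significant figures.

24.5 days

For the 1D instantaneous-source solution, setting ∂C/∂t = 0 at fixed x gives v²t² + 2Dt − x² = 0, so t = (√(D² + v²x²) − D)/v².
√(D² + v²x²) = √(0.39² + 0.50² × 13²) = 6.512; v² = 0.25.
t = (6.512 − 0.39)/0.25 = 24.5 days (vs. the pure-advection estimate x/v = 26.0 d).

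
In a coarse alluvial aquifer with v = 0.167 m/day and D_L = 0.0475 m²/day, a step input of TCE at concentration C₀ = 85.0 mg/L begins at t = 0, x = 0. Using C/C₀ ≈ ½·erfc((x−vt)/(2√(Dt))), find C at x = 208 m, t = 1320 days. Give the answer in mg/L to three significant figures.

73.7 mg/L

For a continuous step input, C/C₀ ≈ ½·erfc((x−vt)/(2√(Dt))).
vt = 0.167 × 1320 = 220.44 m and 2√(Dt) = 2√(0.0475 × 1320) = 15.84 m.
Argument (x−vt)/(2√(Dt)) = (208 − 220.44)/15.84 = -0.7854; ½·erfc(-0.7854) = 0.8667.
C = 85.0 × 0.8667 = 73.7 mg/L.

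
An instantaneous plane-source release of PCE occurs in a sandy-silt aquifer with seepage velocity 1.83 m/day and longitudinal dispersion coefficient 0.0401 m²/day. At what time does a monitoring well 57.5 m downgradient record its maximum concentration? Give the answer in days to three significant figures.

31.4 days

For the 1D instantaneous-source solution, setting ∂C/∂t = 0 at fixed x gives v²t² + 2Dt − x² = 0, so t = (√(D² + v²x²) − D)/v².
√(D² + v²x²) = √(0.0401² + 1.83² × 57.5²) = 105.2; v² = 3.3489.
t = (105.2 − 0.0401)/3.3489 = 31.4 days (vs. the pure-advection estimate x/v = 31.4 d).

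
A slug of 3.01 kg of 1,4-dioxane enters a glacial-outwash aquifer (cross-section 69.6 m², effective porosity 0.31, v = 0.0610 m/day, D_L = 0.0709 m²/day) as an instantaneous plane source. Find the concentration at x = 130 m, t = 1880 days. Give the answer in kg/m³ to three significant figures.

For an instantaneous plane source, C(x,t) = M/(n_e·A·√(4πDt)) · exp(−(x−vt)²/(4Dt)), with n_e·A the pore (flow) area.
Plume center vt = 0.0610 × 1880 = 114.68 m, so the well at 130 m is 15.32 m downgradient of the peak.
√(4πDt) = 40.93 m, giving peak height M/(n_e·A·√(4πDt)) = 3.01/(0.31 × 69.6 × 40.93) = 0.003408 kg/m³.
(x−vt)²/(4Dt) = (15.32)²/(4 × 0.0709 × 1880) = 0.4402; exp(−0.4402) = 0.6439.
C = 0.003408 × 0.6439 = 0.00219 kg/m³.

0.00219 kg/m³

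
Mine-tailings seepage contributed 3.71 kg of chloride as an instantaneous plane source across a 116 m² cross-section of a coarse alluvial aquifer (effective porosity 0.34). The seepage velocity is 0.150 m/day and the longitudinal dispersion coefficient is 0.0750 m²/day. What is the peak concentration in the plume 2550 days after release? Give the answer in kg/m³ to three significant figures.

The peak of an instantaneous 1D plume sits at x = vt; there the Gaussian factor is 1 and C_max = M/(n_e·A·√(4πDt)), where n_e·A is the pore area the mass is dissolved in.
√(4πDt) = √(4π × 0.0750 × 2550) = 49.02 m, so C_max = 3.71/(0.34 × 116 × 49.02) = 0.00192 kg/m³.

0.00192 kg/m³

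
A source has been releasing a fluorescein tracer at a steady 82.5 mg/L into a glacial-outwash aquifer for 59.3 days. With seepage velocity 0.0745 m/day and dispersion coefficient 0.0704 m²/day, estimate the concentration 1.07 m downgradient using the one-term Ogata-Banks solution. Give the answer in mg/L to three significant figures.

For a continuous step input, C/C₀ ≈ ½·erfc((x−vt)/(2√(Dt))).
vt = 0.0745 × 59.3 = 4.41785 m and 2√(Dt) = 2√(0.0704 × 59.3) = 4.086 m.
Argument (x−vt)/(2√(Dt)) = (1.07 − 4.41785)/4.086 = -0.8193; ½·erfc(-0.8193) = 0.8767.
C = 82.5 × 0.8767 = 72.3 mg/L.

72.3 mg/L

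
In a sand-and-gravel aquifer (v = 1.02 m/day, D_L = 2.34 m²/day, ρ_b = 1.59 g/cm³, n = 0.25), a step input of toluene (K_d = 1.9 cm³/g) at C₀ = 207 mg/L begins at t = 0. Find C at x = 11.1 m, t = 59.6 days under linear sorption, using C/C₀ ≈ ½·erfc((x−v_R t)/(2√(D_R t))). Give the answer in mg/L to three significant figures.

16.8 mg/L

Retardation factor R = 1 + ρ_b·K_d/n = 1 + 1.59 × 1.9/0.25 = 13.08.
Sorption retards both mechanisms: v_R = v/R = 0.07798 m/day, D_R = D/R = 0.1789 m²/day.
v_R·t = 0.07798 × 59.6 = 4.647608 m; 2√(D_R t) = 6.531 m; argument = (11.1 − 4.647608)/6.531 = 0.9880.
C = C₀ × ½·erfc(0.9880) = 207 × 0.08117 = 16.8 mg/L.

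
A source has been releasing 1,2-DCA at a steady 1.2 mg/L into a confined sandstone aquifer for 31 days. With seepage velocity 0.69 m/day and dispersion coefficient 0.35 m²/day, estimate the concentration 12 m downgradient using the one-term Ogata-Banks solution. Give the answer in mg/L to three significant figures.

1.17 mg/L

For a continuous step input, C/C₀ ≈ ½·erfc((x−vt)/(2√(Dt))).
vt = 0.69 × 31 = 21.39 m and 2√(Dt) = 2√(0.35 × 31) = 6.588 m.
Argument (x−vt)/(2√(Dt)) = (12 − 21.39)/6.588 = -1.425; ½·erfc(-1.425) = 0.9781.
C = 1.2 × 0.9781 = 1.17 mg/L.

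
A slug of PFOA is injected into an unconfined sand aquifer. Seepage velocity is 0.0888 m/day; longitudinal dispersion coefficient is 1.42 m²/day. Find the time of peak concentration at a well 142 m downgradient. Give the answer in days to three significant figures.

For the 1D instantaneous-source solution, setting ∂C/∂t = 0 at fixed x gives v²t² + 2Dt − x² = 0, so t = (√(D² + v²x²) − D)/v².
√(D² + v²x²) = √(1.42² + 0.0888² × 142²) = 12.69; v² = 0.00788544.
t = (12.69 − 1.42)/0.00788544 = 1430 days (vs. the pure-advection estimate x/v = 1600 d).

1430 days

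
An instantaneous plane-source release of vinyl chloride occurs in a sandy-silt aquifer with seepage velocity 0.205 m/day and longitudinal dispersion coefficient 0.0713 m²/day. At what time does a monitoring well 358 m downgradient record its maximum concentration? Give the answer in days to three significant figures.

1740 days

For the 1D instantaneous-source solution, setting ∂C/∂t = 0 at fixed x gives v²t² + 2Dt − x² = 0, so t = (√(D² + v²x²) − D)/v².
√(D² + v²x²) = √(0.0713² + 0.205² × 358²) = 73.39; v² = 0.042025.
t = (73.39 − 0.0713)/0.042025 = 1740 days (vs. the pure-advection estimate x/v = 1750 d).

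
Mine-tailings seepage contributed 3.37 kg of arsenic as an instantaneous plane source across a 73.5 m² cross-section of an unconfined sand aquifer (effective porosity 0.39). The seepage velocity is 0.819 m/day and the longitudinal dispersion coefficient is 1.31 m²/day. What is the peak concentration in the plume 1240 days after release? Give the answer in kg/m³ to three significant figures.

The peak of an instantaneous 1D plume sits at x = vt; there the Gaussian factor is 1 and C_max = M/(n_e·A·√(4πDt)), where n_e·A is the pore area the mass is dissolved in.
√(4πDt) = √(4π × 1.31 × 1240) = 142.9 m, so C_max = 3.37/(0.39 × 73.5 × 142.9) = 0.000823 kg/m³.

0.000823 kg/m³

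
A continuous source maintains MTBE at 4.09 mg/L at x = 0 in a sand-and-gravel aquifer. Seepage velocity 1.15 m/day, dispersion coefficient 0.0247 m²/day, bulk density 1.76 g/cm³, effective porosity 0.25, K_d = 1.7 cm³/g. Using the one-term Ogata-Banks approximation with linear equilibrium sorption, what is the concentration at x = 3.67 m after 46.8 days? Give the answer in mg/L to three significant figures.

3.57 mg/L

Retardation factor R = 1 + ρ_b·K_d/n = 1 + 1.76 × 1.7/0.25 = 12.97.
Sorption retards both mechanisms: v_R = v/R = 0.08867 m/day, D_R = D/R = 0.001904 m²/day.
v_R·t = 0.08867 × 46.8 = 4.149756 m; 2√(D_R t) = 0.5970 m; argument = (3.67 − 4.149756)/0.5970 = -0.8036.
C = C₀ × ½·erfc(-0.8036) = 4.09 × 0.8721 = 3.57 mg/L.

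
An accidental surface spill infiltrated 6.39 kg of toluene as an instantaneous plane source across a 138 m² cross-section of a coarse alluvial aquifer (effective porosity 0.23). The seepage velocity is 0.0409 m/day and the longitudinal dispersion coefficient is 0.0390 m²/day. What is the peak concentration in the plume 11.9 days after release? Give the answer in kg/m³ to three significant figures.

The peak of an instantaneous 1D plume sits at x = vt; there the Gaussian factor is 1 and C_max = M/(n_e·A·√(4πDt)), where n_e·A is the pore area the mass is dissolved in.
√(4πDt) = √(4π × 0.0390 × 11.9) = 2.415 m, so C_max = 6.39/(0.23 × 138 × 2.415) = 0.0834 kg/m³.

0.0834 kg/m³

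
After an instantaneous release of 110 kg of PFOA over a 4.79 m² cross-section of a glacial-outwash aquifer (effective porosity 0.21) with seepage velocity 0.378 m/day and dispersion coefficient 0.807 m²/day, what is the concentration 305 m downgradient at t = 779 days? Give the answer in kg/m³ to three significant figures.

For an instantaneous plane source, C(x,t) = M/(n_e·A·√(4πDt)) · exp(−(x−vt)²/(4Dt)), with n_e·A the pore (flow) area.
Plume center vt = 0.378 × 779 = 294.462 m, so the well at 305 m is 10.538 m downgradient of the peak.
√(4πDt) = 88.88 m, giving peak height M/(n_e·A·√(4πDt)) = 110/(0.21 × 4.79 × 88.88) = 1.230 kg/m³.
(x−vt)²/(4Dt) = (10.538)²/(4 × 0.807 × 779) = 0.04416; exp(−0.04416) = 0.9568.
C = 1.230 × 0.9568 = 1.18 kg/m³.

1.18 kg/m³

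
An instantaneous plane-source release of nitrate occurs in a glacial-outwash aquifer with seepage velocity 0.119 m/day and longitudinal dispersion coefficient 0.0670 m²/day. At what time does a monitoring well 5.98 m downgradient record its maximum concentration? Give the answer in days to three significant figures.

For the 1D instantaneous-source solution, setting ∂C/∂t = 0 at fixed x gives v²t² + 2Dt − x² = 0, so t = (√(D² + v²x²) − D)/v².
√(D² + v²x²) = √(0.0670² + 0.119² × 5.98²) = 0.7148; v² = 0.014161.
t = (0.7148 − 0.0670)/0.014161 = 45.7 days (vs. the pure-advection estimate x/v = 50.3 d).

45.7 days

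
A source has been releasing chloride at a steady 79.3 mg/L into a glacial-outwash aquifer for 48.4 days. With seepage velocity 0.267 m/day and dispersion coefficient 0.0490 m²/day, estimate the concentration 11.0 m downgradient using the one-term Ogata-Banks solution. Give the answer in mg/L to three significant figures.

64.3 mg/L

For a continuous step input, C/C₀ ≈ ½·erfc((x−vt)/(2√(Dt))).
vt = 0.267 × 48.4 = 12.9228 m and 2√(Dt) = 2√(0.0490 × 48.4) = 3.080 m.
Argument (x−vt)/(2√(Dt)) = (11.0 − 12.9228)/3.080 = -0.6243; ½·erfc(-0.6243) = 0.8114.
C = 79.3 × 0.8114 = 64.3 mg/L.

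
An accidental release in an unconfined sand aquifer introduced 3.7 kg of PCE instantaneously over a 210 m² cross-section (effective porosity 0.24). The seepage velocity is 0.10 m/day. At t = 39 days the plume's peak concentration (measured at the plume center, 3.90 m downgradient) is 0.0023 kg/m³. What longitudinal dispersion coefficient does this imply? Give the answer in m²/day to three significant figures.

2.08 m²/day

At the plume center C_max = M/(n_e·A·√(4πDt)), so D = M²/(4πt·(n_e·A·C_max)²).
n_e·A·C_max = 0.24 × 210 × 0.0023 = 0.1159 kg/m.
D = 3.7²/(4π × 39 × 0.1159²) = 2.08 m²/day.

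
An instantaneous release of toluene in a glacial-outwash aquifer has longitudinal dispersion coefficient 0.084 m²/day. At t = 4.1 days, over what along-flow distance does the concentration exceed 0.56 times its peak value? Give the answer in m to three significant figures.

1.79 m

The plume is Gaussian with σ = √(2Dt) = √(2 × 0.084 × 4.1) = 0.8299 m.
C/C_peak = exp(−Δx²/(2σ²)) = 0.56 ⇒ Δx = σ·√(−2 ln 0.56) = 0.8299 × 1.077 = 0.8938 m.
Width = 2Δx = 1.79 m.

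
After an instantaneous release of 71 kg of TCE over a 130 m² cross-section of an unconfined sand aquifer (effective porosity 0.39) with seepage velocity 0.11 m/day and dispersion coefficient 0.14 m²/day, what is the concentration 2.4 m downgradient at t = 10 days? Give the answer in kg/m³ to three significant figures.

For an instantaneous plane source, C(x,t) = M/(n_e·A·√(4πDt)) · exp(−(x−vt)²/(4Dt)), with n_e·A the pore (flow) area.
Plume center vt = 0.11 × 10 = 1.1 m, so the well at 2.4 m is 1.3 m downgradient of the peak.
√(4πDt) = 4.194 m, giving peak height M/(n_e·A·√(4πDt)) = 71/(0.39 × 130 × 4.194) = 0.3339 kg/m³.
(x−vt)²/(4Dt) = (1.3)²/(4 × 0.14 × 10) = 0.3018; exp(−0.3018) = 0.7395.
C = 0.3339 × 0.7395 = 0.247 kg/m³.

0.247 kg/m³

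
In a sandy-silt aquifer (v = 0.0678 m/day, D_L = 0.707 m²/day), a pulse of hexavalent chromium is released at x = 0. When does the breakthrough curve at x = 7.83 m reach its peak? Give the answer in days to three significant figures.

38.5 days

For the 1D instantaneous-source solution, setting ∂C/∂t = 0 at fixed x gives v²t² + 2Dt − x² = 0, so t = (√(D² + v²x²) − D)/v².
√(D² + v²x²) = √(0.707² + 0.0678² × 7.83²) = 0.8841; v² = 0.00459684.
t = (0.8841 − 0.707)/0.00459684 = 38.5 days (vs. the pure-advection estimate x/v = 115 d).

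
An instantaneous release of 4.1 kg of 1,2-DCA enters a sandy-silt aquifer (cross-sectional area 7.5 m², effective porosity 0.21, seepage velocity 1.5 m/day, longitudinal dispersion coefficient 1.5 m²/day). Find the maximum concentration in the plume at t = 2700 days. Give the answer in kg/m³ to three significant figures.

The peak of an instantaneous 1D plume sits at x = vt; there the Gaussian factor is 1 and C_max = M/(n_e·A·√(4πDt)), where n_e·A is the pore area the mass is dissolved in.
√(4πDt) = √(4π × 1.5 × 2700) = 225.6 m, so C_max = 4.1/(0.21 × 7.5 × 225.6) = 0.0115 kg/m³.

0.0115 kg/m³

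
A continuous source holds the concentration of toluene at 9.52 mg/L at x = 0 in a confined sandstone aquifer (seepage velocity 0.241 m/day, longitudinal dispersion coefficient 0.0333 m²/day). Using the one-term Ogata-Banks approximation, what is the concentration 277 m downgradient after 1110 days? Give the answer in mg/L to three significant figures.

1.28 mg/L

For a continuous step input, C/C₀ ≈ ½·erfc((x−vt)/(2√(Dt))).
vt = 0.241 × 1110 = 267.51 m and 2√(Dt) = 2√(0.0333 × 1110) = 12.16 m.
Argument (x−vt)/(2√(Dt)) = (277 − 267.51)/12.16 = 0.7804; ½·erfc(0.7804) = 0.1349.
C = 9.52 × 0.1349 = 1.28 mg/L.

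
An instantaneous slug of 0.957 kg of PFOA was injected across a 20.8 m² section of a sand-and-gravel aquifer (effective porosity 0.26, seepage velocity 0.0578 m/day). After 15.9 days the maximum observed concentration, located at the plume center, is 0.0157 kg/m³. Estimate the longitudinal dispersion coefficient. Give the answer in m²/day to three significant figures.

0.636 m²/day

At the plume center C_max = M/(n_e·A·√(4πDt)), so D = M²/(4πt·(n_e·A·C_max)²).
n_e·A·C_max = 0.26 × 20.8 × 0.0157 = 0.08491 kg/m.
D = 0.957²/(4π × 15.9 × 0.08491²) = 0.636 m²/day.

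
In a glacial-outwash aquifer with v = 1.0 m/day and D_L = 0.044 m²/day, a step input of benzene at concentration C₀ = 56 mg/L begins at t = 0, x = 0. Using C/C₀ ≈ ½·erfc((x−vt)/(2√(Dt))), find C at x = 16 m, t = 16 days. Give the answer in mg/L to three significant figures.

28.0 mg/L

For a continuous step input, C/C₀ ≈ ½·erfc((x−vt)/(2√(Dt))).
vt = 1.0 × 16 = 16 m and 2√(Dt) = 2√(0.044 × 16) = 1.678 m.
Argument (x−vt)/(2√(Dt)) = (16 − 16)/1.678 = 0; ½·erfc(0) = 0.5000.
C = 56 × 0.5000 = 28.0 mg/L.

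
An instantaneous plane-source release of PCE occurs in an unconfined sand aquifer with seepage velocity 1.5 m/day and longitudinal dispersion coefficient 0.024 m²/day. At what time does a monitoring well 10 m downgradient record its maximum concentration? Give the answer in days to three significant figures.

For the 1D instantaneous-source solution, setting ∂C/∂t = 0 at fixed x gives v²t² + 2Dt − x² = 0, so t = (√(D² + v²x²) − D)/v².
√(D² + v²x²) = √(0.024² + 1.5² × 10²) = 15.00; v² = 2.25.
t = (15.00 − 0.024)/2.25 = 6.66 days (vs. the pure-advection estimate x/v = 6.67 d).

6.66 days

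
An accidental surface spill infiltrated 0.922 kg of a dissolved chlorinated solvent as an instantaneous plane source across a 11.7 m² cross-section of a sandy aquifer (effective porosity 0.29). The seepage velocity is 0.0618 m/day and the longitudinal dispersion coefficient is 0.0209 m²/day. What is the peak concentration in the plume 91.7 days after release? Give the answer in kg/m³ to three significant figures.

0.0554 kg/m³

The peak of an instantaneous 1D plume sits at x = vt; there the Gaussian factor is 1 and C_max = M/(n_e·A·√(4πDt)), where n_e·A is the pore area the mass is dissolved in.
√(4πDt) = √(4π × 0.0209 × 91.7) = 4.908 m, so C_max = 0.922/(0.29 × 11.7 × 4.908) = 0.0554 kg/m³.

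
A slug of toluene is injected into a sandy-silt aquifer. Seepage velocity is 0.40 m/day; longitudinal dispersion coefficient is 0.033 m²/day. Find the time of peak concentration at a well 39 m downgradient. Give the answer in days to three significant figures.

97.3 days

For the 1D instantaneous-source solution, setting ∂C/∂t = 0 at fixed x gives v²t² + 2Dt − x² = 0, so t = (√(D² + v²x²) − D)/v².
√(D² + v²x²) = √(0.033² + 0.40² × 39²) = 15.60; v² = 0.16.
t = (15.60 − 0.033)/0.16 = 97.3 days (vs. the pure-advection estimate x/v = 97.5 d).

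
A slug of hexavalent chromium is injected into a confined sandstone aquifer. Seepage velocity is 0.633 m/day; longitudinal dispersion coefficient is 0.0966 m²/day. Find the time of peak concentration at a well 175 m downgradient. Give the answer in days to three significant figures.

For the 1D instantaneous-source solution, setting ∂C/∂t = 0 at fixed x gives v²t² + 2Dt − x² = 0, so t = (√(D² + v²x²) − D)/v².
√(D² + v²x²) = √(0.0966² + 0.633² × 175²) = 110.8; v² = 0.400689.
t = (110.8 − 0.0966)/0.400689 = 276 days (vs. the pure-advection estimate x/v = 276 d).

276 days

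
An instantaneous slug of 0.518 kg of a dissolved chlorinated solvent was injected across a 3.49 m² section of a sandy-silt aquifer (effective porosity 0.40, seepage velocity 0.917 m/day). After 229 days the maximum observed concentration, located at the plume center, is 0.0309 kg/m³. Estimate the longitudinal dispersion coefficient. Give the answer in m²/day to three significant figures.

0.0501 m²/day

At the plume center C_max = M/(n_e·A·√(4πDt)), so D = M²/(4πt·(n_e·A·C_max)²).
n_e·A·C_max = 0.40 × 3.49 × 0.0309 = 0.04314 kg/m.
D = 0.518²/(4π × 229 × 0.04314²) = 0.0501 m²/day.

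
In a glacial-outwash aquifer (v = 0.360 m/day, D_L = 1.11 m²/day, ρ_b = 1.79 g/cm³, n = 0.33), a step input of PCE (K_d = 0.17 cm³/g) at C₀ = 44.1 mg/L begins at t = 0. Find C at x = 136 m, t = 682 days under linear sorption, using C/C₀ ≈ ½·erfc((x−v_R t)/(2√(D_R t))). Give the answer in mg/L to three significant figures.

16.9 mg/L

Retardation factor R = 1 + ρ_b·K_d/n = 1 + 1.79 × 0.17/0.33 = 1.922.
Sorption retards both mechanisms: v_R = v/R = 0.1873 m/day, D_R = D/R = 0.5775 m²/day.
v_R·t = 0.1873 × 682 = 127.7386 m; 2√(D_R t) = 39.69 m; argument = (136 − 127.7386)/39.69 = 0.2081.
C = C₀ × ½·erfc(0.2081) = 44.1 × 0.3843 = 16.9 mg/L.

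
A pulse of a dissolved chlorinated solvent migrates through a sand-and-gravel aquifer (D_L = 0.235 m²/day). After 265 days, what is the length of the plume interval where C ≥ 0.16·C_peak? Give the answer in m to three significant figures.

The plume is Gaussian with σ = √(2Dt) = √(2 × 0.235 × 265) = 11.16 m.
C/C_peak = exp(−Δx²/(2σ²)) = 0.16 ⇒ Δx = σ·√(−2 ln 0.16) = 11.16 × 1.914 = 21.36 m.
Width = 2Δx = 42.7 m.

42.7 m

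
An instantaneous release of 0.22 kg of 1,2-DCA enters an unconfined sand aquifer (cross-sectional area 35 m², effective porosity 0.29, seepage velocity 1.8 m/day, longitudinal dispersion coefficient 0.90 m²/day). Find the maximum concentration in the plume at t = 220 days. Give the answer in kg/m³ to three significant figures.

0.000435 kg/m³

The peak of an instantaneous 1D plume sits at x = vt; there the Gaussian factor is 1 and C_max = M/(n_e·A·√(4πDt)), where n_e·A is the pore area the mass is dissolved in.
√(4πDt) = √(4π × 0.90 × 220) = 49.88 m, so C_max = 0.22/(0.29 × 35 × 49.88) = 0.000435 kg/m³.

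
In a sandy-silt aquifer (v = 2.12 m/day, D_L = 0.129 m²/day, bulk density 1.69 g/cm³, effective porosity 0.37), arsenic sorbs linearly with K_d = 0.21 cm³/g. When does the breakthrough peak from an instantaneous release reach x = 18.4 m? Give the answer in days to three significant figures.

Retardation factor R = 1 + ρ_b·K_d/n = 1 + 1.69 × 0.21/0.37 = 1.959.
Sorption retards both mechanisms: v_R = v/R = 1.082 m/day, D_R = D/R = 0.06585 m²/day.
Peak time from v_R²t² + 2D_R t − x² = 0: t = (√(D_R² + v_R²x²) − D_R)/v_R².
√(D_R² + v_R²x²) = √(0.06585² + 1.082² × 18.4²) = 19.91; v_R² = 1.171.
t = (19.91 − 0.06585)/1.171 = 16.9 days.

16.9 days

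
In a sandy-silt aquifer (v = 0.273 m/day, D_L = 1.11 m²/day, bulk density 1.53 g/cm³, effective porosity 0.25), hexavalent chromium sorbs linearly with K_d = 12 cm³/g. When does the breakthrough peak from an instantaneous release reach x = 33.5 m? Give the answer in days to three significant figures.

Retardation factor R = 1 + ρ_b·K_d/n = 1 + 1.53 × 12/0.25 = 74.44.
Sorption retards both mechanisms: v_R = v/R = 0.003667 m/day, D_R = D/R = 0.01491 m²/day.
Peak time from v_R²t² + 2D_R t − x² = 0: t = (√(D_R² + v_R²x²) − D_R)/v_R².
√(D_R² + v_R²x²) = √(0.01491² + 0.003667² × 33.5²) = 0.1237; v_R² = 1.345e-05.
t = (0.1237 − 0.01491)/1.345e-05 = 8090 days.

8090 days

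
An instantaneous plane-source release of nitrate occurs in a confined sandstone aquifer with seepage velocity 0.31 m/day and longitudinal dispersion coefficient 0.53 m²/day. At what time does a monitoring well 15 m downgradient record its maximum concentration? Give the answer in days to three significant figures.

For the 1D instantaneous-source solution, setting ∂C/∂t = 0 at fixed x gives v²t² + 2Dt − x² = 0, so t = (√(D² + v²x²) − D)/v².
√(D² + v²x²) = √(0.53² + 0.31² × 15²) = 4.680; v² = 0.0961.
t = (4.680 − 0.53)/0.0961 = 43.2 days (vs. the pure-advection estimate x/v = 48.4 d).

43.2 days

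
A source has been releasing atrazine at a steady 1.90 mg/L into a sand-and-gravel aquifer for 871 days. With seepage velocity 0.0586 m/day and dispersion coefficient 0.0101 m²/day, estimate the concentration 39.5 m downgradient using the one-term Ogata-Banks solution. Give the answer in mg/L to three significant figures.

1.89 mg/L

For a continuous step input, C/C₀ ≈ ½·erfc((x−vt)/(2√(Dt))).
vt = 0.0586 × 871 = 51.0406 m and 2√(Dt) = 2√(0.0101 × 871) = 5.932 m.
Argument (x−vt)/(2√(Dt)) = (39.5 − 51.0406)/5.932 = -1.945; ½·erfc(-1.945) = 0.9970.
C = 1.90 × 0.9970 = 1.89 mg/L.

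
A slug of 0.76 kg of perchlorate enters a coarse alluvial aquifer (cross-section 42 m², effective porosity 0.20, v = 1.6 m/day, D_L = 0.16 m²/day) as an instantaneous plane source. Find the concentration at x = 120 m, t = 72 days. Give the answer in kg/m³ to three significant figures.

0.00456 kg/m³

For an instantaneous plane source, C(x,t) = M/(n_e·A·√(4πDt)) · exp(−(x−vt)²/(4Dt)), with n_e·A the pore (flow) area.
Plume center vt = 1.6 × 72 = 115.2 m, so the well at 120 m is 4.8 m downgradient of the peak.
√(4πDt) = 12.03 m, giving peak height M/(n_e·A·√(4πDt)) = 0.76/(0.20 × 42 × 12.03) = 0.007521 kg/m³.
(x−vt)²/(4Dt) = (4.8)²/(4 × 0.16 × 72) = 0.5000; exp(−0.5000) = 0.6065.
C = 0.007521 × 0.6065 = 0.00456 kg/m³.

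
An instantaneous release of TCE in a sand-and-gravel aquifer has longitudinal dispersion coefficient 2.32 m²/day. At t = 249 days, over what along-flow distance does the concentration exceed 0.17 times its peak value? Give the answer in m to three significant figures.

The plume is Gaussian with σ = √(2Dt) = √(2 × 2.32 × 249) = 33.99 m.
C/C_peak = exp(−Δx²/(2σ²)) = 0.17 ⇒ Δx = σ·√(−2 ln 0.17) = 33.99 × 1.883 = 64.00 m.
Width = 2Δx = 128 m.

128 m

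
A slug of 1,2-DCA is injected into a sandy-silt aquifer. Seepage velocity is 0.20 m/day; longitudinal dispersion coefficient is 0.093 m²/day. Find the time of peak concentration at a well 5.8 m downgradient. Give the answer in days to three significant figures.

26.8 days

For the 1D instantaneous-source solution, setting ∂C/∂t = 0 at fixed x gives v²t² + 2Dt − x² = 0, so t = (√(D² + v²x²) − D)/v².
√(D² + v²x²) = √(0.093² + 0.20² × 5.8²) = 1.164; v² = 0.04.
t = (1.164 − 0.093)/0.04 = 26.8 days (vs. the pure-advection estimate x/v = 29.0 d).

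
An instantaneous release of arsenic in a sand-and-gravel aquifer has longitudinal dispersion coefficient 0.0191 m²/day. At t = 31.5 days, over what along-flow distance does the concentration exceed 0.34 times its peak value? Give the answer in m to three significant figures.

3.22 m

The plume is Gaussian with σ = √(2Dt) = √(2 × 0.0191 × 31.5) = 1.097 m.
C/C_peak = exp(−Δx²/(2σ²)) = 0.34 ⇒ Δx = σ·√(−2 ln 0.34) = 1.097 × 1.469 = 1.611 m.
Width = 2Δx = 3.22 m.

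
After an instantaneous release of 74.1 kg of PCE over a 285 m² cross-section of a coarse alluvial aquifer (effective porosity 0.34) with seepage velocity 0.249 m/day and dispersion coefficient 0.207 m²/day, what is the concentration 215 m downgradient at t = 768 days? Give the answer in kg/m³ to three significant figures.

0.00704 kg/m³

For an instantaneous plane source, C(x,t) = M/(n_e·A·√(4πDt)) · exp(−(x−vt)²/(4Dt)), with n_e·A the pore (flow) area.
Plume center vt = 0.249 × 768 = 191.232 m, so the well at 215 m is 23.768 m downgradient of the peak.
√(4πDt) = 44.70 m, giving peak height M/(n_e·A·√(4πDt)) = 74.1/(0.34 × 285 × 44.70) = 0.01711 kg/m³.
(x−vt)²/(4Dt) = (23.768)²/(4 × 0.207 × 768) = 0.8884; exp(−0.8884) = 0.4113.
C = 0.01711 × 0.4113 = 0.00704 kg/m³.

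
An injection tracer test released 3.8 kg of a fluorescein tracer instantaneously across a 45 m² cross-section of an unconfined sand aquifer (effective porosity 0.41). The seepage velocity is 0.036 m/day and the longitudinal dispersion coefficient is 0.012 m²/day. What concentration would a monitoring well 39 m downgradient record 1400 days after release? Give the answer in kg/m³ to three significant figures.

0.00205 kg/m³

For an instantaneous plane source, C(x,t) = M/(n_e·A·√(4πDt)) · exp(−(x−vt)²/(4Dt)), with n_e·A the pore (flow) area.
Plume center vt = 0.036 × 1400 = 50.4 m, so the well at 39 m is 11.4 m upgradient of the peak.
√(4πDt) = 14.53 m, giving peak height M/(n_e·A·√(4πDt)) = 3.8/(0.41 × 45 × 14.53) = 0.01417 kg/m³.
(x−vt)²/(4Dt) = (-11.4)²/(4 × 0.012 × 1400) = 1.934; exp(−1.934) = 0.1446.
C = 0.01417 × 0.1446 = 0.00205 kg/m³.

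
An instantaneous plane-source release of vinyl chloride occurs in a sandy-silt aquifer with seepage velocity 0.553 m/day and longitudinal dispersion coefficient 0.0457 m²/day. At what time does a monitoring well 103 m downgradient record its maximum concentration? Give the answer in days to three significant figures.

For the 1D instantaneous-source solution, setting ∂C/∂t = 0 at fixed x gives v²t² + 2Dt − x² = 0, so t = (√(D² + v²x²) − D)/v².
√(D² + v²x²) = √(0.0457² + 0.553² × 103²) = 56.96; v² = 0.305809.
t = (56.96 − 0.0457)/0.305809 = 186 days (vs. the pure-advection estimate x/v = 186 d).

186 days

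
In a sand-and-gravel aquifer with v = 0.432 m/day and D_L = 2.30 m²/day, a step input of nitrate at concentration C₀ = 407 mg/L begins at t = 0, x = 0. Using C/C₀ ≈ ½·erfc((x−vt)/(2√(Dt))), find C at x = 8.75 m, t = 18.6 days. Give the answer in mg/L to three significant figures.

191 mg/L

For a continuous step input, C/C₀ ≈ ½·erfc((x−vt)/(2√(Dt))).
vt = 0.432 × 18.6 = 8.0352 m and 2√(Dt) = 2√(2.30 × 18.6) = 13.08 m.
Argument (x−vt)/(2√(Dt)) = (8.75 − 8.0352)/13.08 = 0.05465; ½·erfc(0.05465) = 0.4692.
C = 407 × 0.4692 = 191 mg/L.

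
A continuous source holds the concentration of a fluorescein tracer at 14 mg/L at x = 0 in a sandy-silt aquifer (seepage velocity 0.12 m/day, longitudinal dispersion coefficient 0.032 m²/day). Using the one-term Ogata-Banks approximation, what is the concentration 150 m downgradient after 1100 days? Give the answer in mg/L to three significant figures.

0.224 mg/L

For a continuous step input, C/C₀ ≈ ½·erfc((x−vt)/(2√(Dt))).
vt = 0.12 × 1100 = 132 m and 2√(Dt) = 2√(0.032 × 1100) = 11.87 m.
Argument (x−vt)/(2√(Dt)) = (150 − 132)/11.87 = 1.516; ½·erfc(1.516) = 0.01602.
C = 14 × 0.01602 = 0.224 mg/L.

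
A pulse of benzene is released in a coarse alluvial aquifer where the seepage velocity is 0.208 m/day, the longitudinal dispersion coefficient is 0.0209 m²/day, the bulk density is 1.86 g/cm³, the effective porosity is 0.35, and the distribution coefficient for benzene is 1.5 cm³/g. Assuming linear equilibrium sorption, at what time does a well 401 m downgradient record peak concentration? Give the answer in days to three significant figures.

Retardation factor R = 1 + ρ_b·K_d/n = 1 + 1.86 × 1.5/0.35 = 8.971.
Sorption retards both mechanisms: v_R = v/R = 0.02319 m/day, D_R = D/R = 0.002330 m²/day.
Peak time from v_R²t² + 2D_R t − x² = 0: t = (√(D_R² + v_R²x²) − D_R)/v_R².
√(D_R² + v_R²x²) = √(0.002330² + 0.02319² × 401²) = 9.299; v_R² = 0.0005378.
t = (9.299 − 0.002330)/0.0005378 = 17300 days.

17300 days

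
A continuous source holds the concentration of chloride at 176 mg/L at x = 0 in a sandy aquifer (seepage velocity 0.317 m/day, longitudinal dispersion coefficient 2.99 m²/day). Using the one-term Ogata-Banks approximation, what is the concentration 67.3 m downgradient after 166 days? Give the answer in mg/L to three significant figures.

56.4 mg/L

For a continuous step input, C/C₀ ≈ ½·erfc((x−vt)/(2√(Dt))).
vt = 0.317 × 166 = 52.622 m and 2√(Dt) = 2√(2.99 × 166) = 44.56 m.
Argument (x−vt)/(2√(Dt)) = (67.3 − 52.622)/44.56 = 0.3294; ½·erfc(0.3294) = 0.3207.
C = 176 × 0.3207 = 56.4 mg/L.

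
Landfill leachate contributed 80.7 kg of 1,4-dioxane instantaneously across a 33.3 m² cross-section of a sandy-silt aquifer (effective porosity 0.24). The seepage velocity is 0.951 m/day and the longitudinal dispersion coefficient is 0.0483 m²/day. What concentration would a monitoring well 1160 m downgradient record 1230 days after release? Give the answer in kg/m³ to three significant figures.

0.248 kg/m³

For an instantaneous plane source, C(x,t) = M/(n_e·A·√(4πDt)) · exp(−(x−vt)²/(4Dt)), with n_e·A the pore (flow) area.
Plume center vt = 0.951 × 1230 = 1169.73 m, so the well at 1160 m is 9.73 m upgradient of the peak.
√(4πDt) = 27.32 m, giving peak height M/(n_e·A·√(4πDt)) = 80.7/(0.24 × 33.3 × 27.32) = 0.3696 kg/m³.
(x−vt)²/(4Dt) = (-9.73)²/(4 × 0.0483 × 1230) = 0.3984; exp(−0.3984) = 0.6714.
C = 0.3696 × 0.6714 = 0.248 kg/m³.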